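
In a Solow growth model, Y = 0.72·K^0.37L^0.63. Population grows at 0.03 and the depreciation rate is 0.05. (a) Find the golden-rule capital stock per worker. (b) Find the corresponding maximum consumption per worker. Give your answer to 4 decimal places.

(a) k_gold ≈ 6.7496; (b) c_gold ≈ 0.9194

n + δ = 0.03 + 0.05 = 0.08.
At the golden rule the marginal product of capital equals n+δ: 0.37·0.72·k^(0.37−1) = 0.08. Solving, k_gold = (0.37·0.72/0.08)^(1/0.63) ≈ 6.7496.
y_gold = 0.72·6.7496^0.37 ≈ 1.4594; c_gold = y_gold − 0.08·k_gold ≈ 0.9194.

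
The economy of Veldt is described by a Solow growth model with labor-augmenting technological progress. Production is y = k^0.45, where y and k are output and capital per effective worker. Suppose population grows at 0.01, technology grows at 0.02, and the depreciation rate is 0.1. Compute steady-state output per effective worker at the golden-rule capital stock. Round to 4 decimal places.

y_gold ≈ 2.7620

Capital per effective worker breaks even when investment replaces (n + g + δ)·k; here n + g + δ = 0.13.
At the golden rule the marginal product of capital equals n+g+δ: 0.45·k^(0.45−1) = 0.13. Solving, k_gold = (0.45/0.13)^(1/0.55) ≈ 9.5607.
Output: y_gold = k_gold^0.45 = 9.5607^0.45 ≈ 2.7620.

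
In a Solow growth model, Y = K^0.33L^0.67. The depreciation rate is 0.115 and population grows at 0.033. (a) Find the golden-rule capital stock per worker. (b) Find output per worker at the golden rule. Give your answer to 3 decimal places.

(a) k_gold ≈ 3.310; (b) y_gold ≈ 1.484

The effective depreciation rate is n + δ = 0.033 + 0.115 = 0.148.
Setting f'(k) = n+δ gives 0.33·k^(0.33−1) = 0.148, hence k_gold = (0.33/0.148)^(1/0.67) ≈ 3.3096.
y_gold = 3.3096^0.33 ≈ 1.4843.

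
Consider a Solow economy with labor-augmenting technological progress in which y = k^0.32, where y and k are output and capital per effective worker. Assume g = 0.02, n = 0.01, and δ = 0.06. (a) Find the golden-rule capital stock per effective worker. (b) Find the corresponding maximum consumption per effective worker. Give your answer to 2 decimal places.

The effective depreciation rate is n + g + δ = 0.01 + 0.02 + 0.06 = 0.09.
At the golden rule the marginal product of capital equals n+g+δ: 0.32·k^(0.32−1) = 0.09. Solving, k_gold = (0.32/0.09)^(1/0.68) ≈ 6.4589.
y_gold = 6.4589^0.32 ≈ 1.8166; c_gold = y_gold − 0.09·k_gold ≈ 1.2353.

(a) k_gold ≈ 6.46; (b) c_gold ≈ 1.24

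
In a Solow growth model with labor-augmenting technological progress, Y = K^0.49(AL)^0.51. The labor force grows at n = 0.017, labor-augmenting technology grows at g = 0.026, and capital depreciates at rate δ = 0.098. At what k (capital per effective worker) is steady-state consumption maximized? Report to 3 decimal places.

k_gold ≈ 11.501

Capital per effective worker breaks even when investment replaces (n + g + δ)·k; here n + g + δ = 0.141.
At the golden rule the marginal product of capital equals n+g+δ: 0.49·k^(0.49−1) = 0.141. Solving, k_gold = (0.49/0.141)^(1/0.51) ≈ 11.5011.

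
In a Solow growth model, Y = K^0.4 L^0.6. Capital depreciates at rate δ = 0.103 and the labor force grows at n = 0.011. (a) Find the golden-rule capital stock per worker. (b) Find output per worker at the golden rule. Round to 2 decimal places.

(a) k_gold ≈ 8.10; (b) y_gold ≈ 2.31

The effective depreciation rate is n + δ = 0.011 + 0.103 = 0.114.
Maximizing c = f(k) − (n+δ)·k gives f'(k) = n+δ, i.e. 0.4·k^(0.4−1) = 0.114, so k_gold = (0.4/0.114)^(1/0.6) ≈ 8.1020.
y_gold = 8.1020^0.4 ≈ 2.3091.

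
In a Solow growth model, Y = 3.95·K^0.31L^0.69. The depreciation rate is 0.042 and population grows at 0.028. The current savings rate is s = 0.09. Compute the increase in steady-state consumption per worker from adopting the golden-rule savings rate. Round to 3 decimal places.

The effective depreciation rate is n + δ = 0.028 + 0.042 = 0.07.
Current steady state (s = 0.09): k* = (0.09·3.95/0.07)^(1/0.69) ≈ 10.5394, y* = 3.95·10.5394^0.31 ≈ 8.1973, c* = (1−0.09)·8.1973 ≈ 7.4595.
Golden rule sets MPK = n+δ: 0.31·3.95·k^(0.31−1) = 0.07, so k_gold = (0.31·3.95/0.07)^(1/0.69) ≈ 63.2772.
y_gold = 3.95·63.2772^0.31 ≈ 14.2884, c_gold = y_gold − 0.07·k_gold ≈ 9.8590.
Gain: Δc = 9.8590 − 7.4595 ≈ 2.3995.

Δc ≈ 2.399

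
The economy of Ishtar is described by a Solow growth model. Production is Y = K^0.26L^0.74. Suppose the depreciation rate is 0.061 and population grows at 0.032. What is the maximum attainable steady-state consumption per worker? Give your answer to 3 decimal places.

c_gold ≈ 1.062

n + δ = 0.032 + 0.061 = 0.093.
Setting f'(k) = n+δ gives 0.26·k^(0.26−1) = 0.093, hence k_gold = (0.26/0.093)^(1/0.74) ≈ 4.0120.
y_gold = 4.0120^0.26 ≈ 1.4351.
c_gold = y_gold − (n+δ)·k_gold = 1.4351 − 0.093·4.0120 ≈ 1.0620.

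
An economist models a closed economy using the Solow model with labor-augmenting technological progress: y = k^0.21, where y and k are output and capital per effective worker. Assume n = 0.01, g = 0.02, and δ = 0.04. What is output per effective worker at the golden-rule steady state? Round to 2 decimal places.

Capital per effective worker breaks even when investment replaces (n + g + δ)·k; here n + g + δ = 0.07.
Golden rule sets MPK = n+g+δ: 0.21·k^(0.21−1) = 0.07, so k_gold = (0.21/0.07)^(1/0.79) ≈ 4.0175.
Output: y_gold = k_gold^0.21 = 4.0175^0.21 ≈ 1.3392.

y_gold ≈ 1.34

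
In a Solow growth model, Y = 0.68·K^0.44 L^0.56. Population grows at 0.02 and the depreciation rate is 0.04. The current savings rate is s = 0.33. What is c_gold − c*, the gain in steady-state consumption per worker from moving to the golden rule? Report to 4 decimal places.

Capital per worker breaks even when investment replaces (n + δ)·k; here n + δ = 0.06.
Current steady state (s = 0.33): k* = (0.33·0.68/0.06)^(1/0.56) ≈ 10.5435, y* = 0.68·10.5435^0.44 ≈ 1.9170, c* = (1−0.33)·1.9170 ≈ 1.2844.
Setting f'(k) = n+δ gives 0.44·0.68·k^(0.44−1) = 0.06, hence k_gold = (0.44·0.68/0.06)^(1/0.56) ≈ 17.6234.
y_gold = 0.68·17.6234^0.44 ≈ 2.4032, c_gold = y_gold − 0.06·k_gold ≈ 1.3458.
Gain: Δc = 1.3458 − 1.2844 ≈ 0.0614.

Δc ≈ 0.0614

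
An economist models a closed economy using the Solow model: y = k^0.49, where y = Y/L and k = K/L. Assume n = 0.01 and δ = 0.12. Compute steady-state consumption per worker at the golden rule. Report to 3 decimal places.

Capital per worker breaks even when investment replaces (n + δ)·k; here n + δ = 0.13.
Golden rule sets MPK = n+δ: 0.49·k^(0.49−1) = 0.13, so k_gold = (0.49/0.13)^(1/0.51) ≈ 13.4868.
y_gold = 13.4868^0.49 ≈ 3.5781.
c_gold = y_gold − (n+δ)·k_gold = 3.5781 − 0.13·13.4868 ≈ 1.8248.

c_gold ≈ 1.825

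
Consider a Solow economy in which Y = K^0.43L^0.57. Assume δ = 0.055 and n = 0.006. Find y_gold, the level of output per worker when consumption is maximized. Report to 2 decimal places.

Break-even investment rate: n + δ = 0.006 + 0.055 = 0.061.
Golden rule sets MPK = n+δ: 0.43·k^(0.43−1) = 0.061, so k_gold = (0.43/0.061)^(1/0.57) ≈ 30.7583.
Output: y_gold = k_gold^0.43 = 30.7583^0.43 ≈ 4.3634.

y_gold ≈ 4.36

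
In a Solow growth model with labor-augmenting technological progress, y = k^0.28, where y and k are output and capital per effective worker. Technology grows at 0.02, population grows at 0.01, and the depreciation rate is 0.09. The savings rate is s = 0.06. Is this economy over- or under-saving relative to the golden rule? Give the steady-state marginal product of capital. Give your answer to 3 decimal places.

under-saving; MPK ≈ 0.560

Capital per effective worker breaks even when investment replaces (n + g + δ)·k; here n + g + δ = 0.12.
Steady-state k*: s·k^0.28 = 0.12·k gives k* = (0.06/0.12)^(1/0.72) ≈ 0.3819.
MPK = 0.28·0.3819^(-0.72) ≈ 0.5600.
MPK > n+g+δ = 0.12, so the economy is dynamically efficient (under-saving).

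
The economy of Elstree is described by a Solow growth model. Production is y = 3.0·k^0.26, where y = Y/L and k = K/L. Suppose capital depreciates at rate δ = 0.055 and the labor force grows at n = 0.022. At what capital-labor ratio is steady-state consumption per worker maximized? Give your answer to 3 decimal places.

k_gold ≈ 22.852

Capital per worker breaks even when investment replaces (n + δ)·k; here n + δ = 0.077.
Maximizing c = f(k) − (n+δ)·k gives f'(k) = n+δ, i.e. 0.26·3.0·k^(0.26−1) = 0.077, so k_gold = (0.26·3.0/0.077)^(1/0.74) ≈ 22.8520.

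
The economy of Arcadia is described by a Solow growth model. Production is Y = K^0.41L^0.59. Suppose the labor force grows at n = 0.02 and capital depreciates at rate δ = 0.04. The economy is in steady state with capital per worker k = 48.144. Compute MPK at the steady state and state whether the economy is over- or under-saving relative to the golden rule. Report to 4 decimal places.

n + δ = 0.02 + 0.04 = 0.06.
MPK = 0.41·k^(0.41−1) = 0.41·48.144^(-0.59) ≈ 0.0417.
MPK < 0.06, so the economy is dynamically inefficient (over-saving).

over-saving; MPK ≈ 0.0417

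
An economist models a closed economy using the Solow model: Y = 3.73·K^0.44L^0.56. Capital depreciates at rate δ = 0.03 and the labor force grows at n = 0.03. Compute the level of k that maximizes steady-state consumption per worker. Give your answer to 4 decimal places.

The effective depreciation rate is n + δ = 0.03 + 0.03 = 0.06.
At the golden rule the marginal product of capital equals n+δ: 0.44·3.73·k^(0.44−1) = 0.06. Solving, k_gold = (0.44·3.73/0.06)^(1/0.56) ≈ 368.2051.

k_gold ≈ 368.2051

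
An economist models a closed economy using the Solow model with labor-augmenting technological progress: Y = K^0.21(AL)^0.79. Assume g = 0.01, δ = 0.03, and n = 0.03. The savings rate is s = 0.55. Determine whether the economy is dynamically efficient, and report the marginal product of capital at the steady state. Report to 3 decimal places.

dynamically inefficient; MPK ≈ 0.027

Capital per effective worker breaks even when investment replaces (n + g + δ)·k; here n + g + δ = 0.07.
Steady-state k*: s·k^0.21 = 0.07·k gives k* = (0.55/0.07)^(1/0.79) ≈ 13.5908.
MPK = 0.21·13.5908^(-0.79) ≈ 0.0267.
MPK < n+g+δ = 0.07, so the economy is dynamically inefficient (over-saving).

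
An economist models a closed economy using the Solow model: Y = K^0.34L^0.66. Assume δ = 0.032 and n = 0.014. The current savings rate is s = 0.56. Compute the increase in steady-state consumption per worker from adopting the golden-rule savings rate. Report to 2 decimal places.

Capital per worker breaks even when investment replaces (n + δ)·k; here n + δ = 0.046.
Current steady state (s = 0.56): k* = (0.56/0.046)^(1/0.66) ≈ 44.1155, y* = 44.1155^0.34 ≈ 3.6238, c* = (1−0.56)·3.6238 ≈ 1.5945.
Setting f'(k) = n+δ gives 0.34·k^(0.34−1) = 0.046, hence k_gold = (0.34/0.046)^(1/0.66) ≈ 20.7131.
y_gold = 20.7131^0.34 ≈ 2.8024, c_gold = y_gold − 0.046·k_gold ≈ 1.8496.
Gain: Δc = 1.8496 − 1.5945 ≈ 0.2551.

Δc ≈ 0.26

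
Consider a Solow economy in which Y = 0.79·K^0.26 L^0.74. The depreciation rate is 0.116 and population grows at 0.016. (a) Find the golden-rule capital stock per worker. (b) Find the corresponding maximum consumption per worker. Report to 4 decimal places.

Break-even investment rate: n + δ = 0.016 + 0.116 = 0.132.
Maximizing c = f(k) − (n+δ)·k gives f'(k) = n+δ, i.e. 0.26·0.79·k^(0.26−1) = 0.132, so k_gold = (0.26·0.79/0.132)^(1/0.74) ≈ 1.8176.
y_gold = 0.79·1.8176^0.26 ≈ 0.9228; c_gold = y_gold − 0.132·k_gold ≈ 0.6829.

(a) k_gold ≈ 1.8176; (b) c_gold ≈ 0.6829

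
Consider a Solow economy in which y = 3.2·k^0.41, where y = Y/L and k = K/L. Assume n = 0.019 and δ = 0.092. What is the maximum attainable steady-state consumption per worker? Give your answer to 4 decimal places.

Break-even investment rate: n + δ = 0.019 + 0.092 = 0.111.
At the golden rule the marginal product of capital equals n+δ: 0.41·3.2·k^(0.41−1) = 0.111. Solving, k_gold = (0.41·3.2/0.111)^(1/0.59) ≈ 65.7634.
y_gold = 3.2·65.7634^0.41 ≈ 17.8042.
c_gold = y_gold − (n+δ)·k_gold = 17.8042 − 0.111·65.7634 ≈ 10.5045.

c_gold ≈ 10.5045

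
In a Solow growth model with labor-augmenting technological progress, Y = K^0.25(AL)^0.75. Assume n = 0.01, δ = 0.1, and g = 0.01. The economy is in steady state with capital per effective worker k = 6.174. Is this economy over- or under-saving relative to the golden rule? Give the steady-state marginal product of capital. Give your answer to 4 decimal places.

Break-even investment rate: n + g + δ = 0.01 + 0.01 + 0.1 = 0.12.
MPK = 0.25·k^(0.25−1) = 0.25·6.174^(-0.75) ≈ 0.0638.
MPK < 0.12, so the economy is dynamically inefficient (over-saving).

over-saving; MPK ≈ 0.0638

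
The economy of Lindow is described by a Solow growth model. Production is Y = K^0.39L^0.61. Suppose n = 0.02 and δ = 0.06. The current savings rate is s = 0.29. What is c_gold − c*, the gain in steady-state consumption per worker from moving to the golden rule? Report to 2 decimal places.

Capital per worker breaks even when investment replaces (n + δ)·k; here n + δ = 0.08.
Current steady state (s = 0.29): k* = (0.29/0.08)^(1/0.61) ≈ 8.2584, y* = 8.2584^0.39 ≈ 2.2782, c* = (1−0.29)·2.2782 ≈ 1.6175.
Golden rule sets MPK = n+δ: 0.39·k^(0.39−1) = 0.08, so k_gold = (0.39/0.08)^(1/0.61) ≈ 13.4223.
y_gold = 13.4223^0.39 ≈ 2.7533, c_gold = y_gold − 0.08·k_gold ≈ 1.6795.
Gain: Δc = 1.6795 − 1.6175 ≈ 0.0620.

Δc ≈ 0.06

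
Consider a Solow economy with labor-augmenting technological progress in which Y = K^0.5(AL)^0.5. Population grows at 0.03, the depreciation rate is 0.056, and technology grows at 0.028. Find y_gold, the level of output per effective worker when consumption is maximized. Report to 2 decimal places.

The effective depreciation rate is n + g + δ = 0.03 + 0.028 + 0.056 = 0.114.
At the golden rule the marginal product of capital equals n+g+δ: 0.5·k^(0.5−1) = 0.114. Solving, k_gold = (0.5/0.114)^(1/0.5) ≈ 19.2367.
Output: y_gold = k_gold^0.5 = 19.2367^0.5 ≈ 4.3860.

y_gold ≈ 4.39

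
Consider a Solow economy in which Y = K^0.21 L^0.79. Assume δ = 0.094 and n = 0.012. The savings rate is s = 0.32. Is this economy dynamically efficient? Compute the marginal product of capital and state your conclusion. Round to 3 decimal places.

dynamically inefficient; MPK ≈ 0.070

n + δ = 0.012 + 0.094 = 0.106.
Steady-state k*: s·k^0.21 = 0.106·k gives k* = (0.32/0.106)^(1/0.79) ≈ 4.0495.
MPK = 0.21·4.0495^(-0.79) ≈ 0.0696.
MPK < n+δ = 0.106, so the economy is dynamically inefficient (over-saving).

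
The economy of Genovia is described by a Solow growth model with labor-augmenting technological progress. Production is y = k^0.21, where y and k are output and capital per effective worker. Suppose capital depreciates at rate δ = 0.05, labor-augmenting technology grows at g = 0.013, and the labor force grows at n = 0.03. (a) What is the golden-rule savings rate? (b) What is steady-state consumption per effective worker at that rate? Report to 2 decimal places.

(a) s_gold = 0.21; (b) c_gold ≈ 0.98

The effective depreciation rate is n + g + δ = 0.03 + 0.013 + 0.05 = 0.093.
For Cobb-Douglas, s_gold equals capital's share: s_gold = 0.21.
Setting f'(k) = n+g+δ gives 0.21·k^(0.21−1) = 0.093, hence k_gold = (0.21/0.093)^(1/0.79) ≈ 2.8039.
y_gold = 2.8039^0.21 ≈ 1.2417; c_gold = (1−0.21)·y_gold ≈ 0.9810.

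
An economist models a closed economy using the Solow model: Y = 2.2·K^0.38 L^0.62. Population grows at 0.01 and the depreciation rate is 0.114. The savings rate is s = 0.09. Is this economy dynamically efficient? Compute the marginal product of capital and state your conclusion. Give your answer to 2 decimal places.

n + δ = 0.01 + 0.114 = 0.124.
Steady-state k*: s·A·k^0.38 = 0.124·k gives k* = (0.09·2.2/0.124)^(1/0.62) ≈ 2.1272.
MPK = 0.38·2.2·2.1272^(-0.62) ≈ 0.5236.
MPK > n+δ = 0.124, so the economy is dynamically efficient (under-saving).

dynamically efficient; MPK ≈ 0.52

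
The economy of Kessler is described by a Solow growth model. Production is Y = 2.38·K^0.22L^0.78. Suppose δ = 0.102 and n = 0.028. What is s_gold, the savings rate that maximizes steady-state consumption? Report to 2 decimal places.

s_gold = 0.22

Break-even investment rate: n + δ = 0.028 + 0.102 = 0.13.
At the golden rule MPK = n+δ, and in any Cobb-Douglas steady state s = (n+δ)·k/y = MPK·k/y = capital's share 0.22.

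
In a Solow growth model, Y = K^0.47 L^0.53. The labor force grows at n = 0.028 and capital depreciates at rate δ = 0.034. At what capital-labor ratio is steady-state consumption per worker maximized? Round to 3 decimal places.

k_gold ≈ 45.690

n + δ = 0.028 + 0.034 = 0.062.
At the golden rule the marginal product of capital equals n+δ: 0.47·k^(0.47−1) = 0.062. Solving, k_gold = (0.47/0.062)^(1/0.53) ≈ 45.6902.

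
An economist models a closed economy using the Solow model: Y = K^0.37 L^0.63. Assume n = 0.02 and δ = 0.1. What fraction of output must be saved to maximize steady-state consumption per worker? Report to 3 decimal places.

s_gold = 0.370

Break-even investment rate: n + δ = 0.02 + 0.1 = 0.12.
At the golden rule MPK = n+δ, and in any Cobb-Douglas steady state s = (n+δ)·k/y = MPK·k/y = capital's share 0.37.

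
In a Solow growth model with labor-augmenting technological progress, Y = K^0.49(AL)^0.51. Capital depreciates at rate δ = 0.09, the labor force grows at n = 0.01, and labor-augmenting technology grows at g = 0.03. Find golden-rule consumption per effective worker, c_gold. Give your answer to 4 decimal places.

c_gold ≈ 1.8248

n + g + δ = 0.01 + 0.03 + 0.09 = 0.13.
At the golden rule the marginal product of capital equals n+g+δ: 0.49·k^(0.49−1) = 0.13. Solving, k_gold = (0.49/0.13)^(1/0.51) ≈ 13.4868.
y_gold = 13.4868^0.49 ≈ 3.5781.
c_gold = y_gold − (n+g+δ)·k_gold = 3.5781 − 0.13·13.4868 ≈ 1.8248.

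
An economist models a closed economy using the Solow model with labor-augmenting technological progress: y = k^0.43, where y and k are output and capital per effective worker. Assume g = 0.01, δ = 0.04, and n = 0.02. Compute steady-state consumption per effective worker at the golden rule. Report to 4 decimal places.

c_gold ≈ 2.2419

Capital per effective worker breaks even when investment replaces (n + g + δ)·k; here n + g + δ = 0.07.
Golden rule sets MPK = n+g+δ: 0.43·k^(0.43−1) = 0.07, so k_gold = (0.43/0.07)^(1/0.57) ≈ 24.1605.
y_gold = 24.1605^0.43 ≈ 3.9331.
c_gold = y_gold − (n+g+δ)·k_gold = 3.9331 − 0.07·24.1605 ≈ 2.2419.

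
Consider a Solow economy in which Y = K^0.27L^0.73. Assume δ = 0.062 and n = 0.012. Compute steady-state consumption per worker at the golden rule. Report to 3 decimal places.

c_gold ≈ 1.178

n + δ = 0.012 + 0.062 = 0.074.
At the golden rule the marginal product of capital equals n+δ: 0.27·k^(0.27−1) = 0.074. Solving, k_gold = (0.27/0.074)^(1/0.73) ≈ 5.8890.
y_gold = 5.8890^0.27 ≈ 1.6140.
c_gold = y_gold − (n+δ)·k_gold = 1.6140 − 0.074·5.8890 ≈ 1.1782.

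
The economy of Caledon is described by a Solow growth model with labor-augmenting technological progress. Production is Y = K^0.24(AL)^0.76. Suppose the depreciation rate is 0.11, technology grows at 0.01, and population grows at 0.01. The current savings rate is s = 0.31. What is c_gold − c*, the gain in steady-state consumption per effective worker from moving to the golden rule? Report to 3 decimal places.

Δc ≈ 0.014

The effective depreciation rate is n + g + δ = 0.01 + 0.01 + 0.11 = 0.13.
Current steady state (s = 0.31): k* = (0.31/0.13)^(1/0.76) ≈ 3.1376, y* = 3.1376^0.24 ≈ 1.3158, c* = (1−0.31)·1.3158 ≈ 0.9079.
At the golden rule the marginal product of capital equals n+g+δ: 0.24·k^(0.24−1) = 0.13. Solving, k_gold = (0.24/0.13)^(1/0.76) ≈ 2.2405.
y_gold = 2.2405^0.24 ≈ 1.2136, c_gold = y_gold − 0.13·k_gold ≈ 0.9224.
Gain: Δc = 0.9224 − 0.9079 ≈ 0.0145.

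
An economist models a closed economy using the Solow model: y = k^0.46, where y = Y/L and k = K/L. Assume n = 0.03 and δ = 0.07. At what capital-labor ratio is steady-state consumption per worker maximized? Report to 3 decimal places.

k_gold ≈ 16.878

n + δ = 0.03 + 0.07 = 0.1.
Golden rule sets MPK = n+δ: 0.46·k^(0.46−1) = 0.1, so k_gold = (0.46/0.1)^(1/0.54) ≈ 16.8783.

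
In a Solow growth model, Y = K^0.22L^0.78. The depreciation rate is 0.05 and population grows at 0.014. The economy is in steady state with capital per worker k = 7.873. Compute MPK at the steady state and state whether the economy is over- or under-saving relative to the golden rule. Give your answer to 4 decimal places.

over-saving; MPK ≈ 0.0440

Break-even investment rate: n + δ = 0.014 + 0.05 = 0.064.
MPK = 0.22·k^(0.22−1) = 0.22·7.873^(-0.78) ≈ 0.0440.
MPK < 0.064, so the economy is dynamically inefficient (over-saving).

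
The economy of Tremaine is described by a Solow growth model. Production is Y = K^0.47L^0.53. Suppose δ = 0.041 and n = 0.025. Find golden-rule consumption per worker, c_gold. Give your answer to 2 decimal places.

c_gold ≈ 3.02

Break-even investment rate: n + δ = 0.025 + 0.041 = 0.066.
Maximizing c = f(k) − (n+δ)·k gives f'(k) = n+δ, i.e. 0.47·k^(0.47−1) = 0.066, so k_gold = (0.47/0.066)^(1/0.53) ≈ 40.6062.
y_gold = 40.6062^0.47 ≈ 5.7021.
c_gold = y_gold − (n+δ)·k_gold = 5.7021 − 0.066·40.6062 ≈ 3.0221.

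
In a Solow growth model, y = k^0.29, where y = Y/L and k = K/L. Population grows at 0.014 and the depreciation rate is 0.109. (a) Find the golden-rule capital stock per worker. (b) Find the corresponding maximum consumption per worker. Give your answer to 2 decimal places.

n + δ = 0.014 + 0.109 = 0.123.
Setting f'(k) = n+δ gives 0.29·k^(0.29−1) = 0.123, hence k_gold = (0.29/0.123)^(1/0.71) ≈ 3.3469.
y_gold = 3.3469^0.29 ≈ 1.4195; c_gold = y_gold − 0.123·k_gold ≈ 1.0079.

(a) k_gold ≈ 3.35; (b) c_gold ≈ 1.01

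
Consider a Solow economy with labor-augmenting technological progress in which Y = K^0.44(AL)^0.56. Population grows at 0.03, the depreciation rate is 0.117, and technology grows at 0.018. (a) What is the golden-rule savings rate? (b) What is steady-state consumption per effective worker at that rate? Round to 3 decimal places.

n + g + δ = 0.03 + 0.018 + 0.117 = 0.165.
For Cobb-Douglas, s_gold equals capital's share: s_gold = 0.44.
Golden rule sets MPK = n+g+δ: 0.44·k^(0.44−1) = 0.165, so k_gold = (0.44/0.165)^(1/0.56) ≈ 5.7631.
y_gold = 5.7631^0.44 ≈ 2.1612; c_gold = (1−0.44)·y_gold ≈ 1.2103.

(a) s_gold = 0.440; (b) c_gold ≈ 1.210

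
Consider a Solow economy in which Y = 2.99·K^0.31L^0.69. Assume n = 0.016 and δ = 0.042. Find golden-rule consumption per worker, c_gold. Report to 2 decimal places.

c_gold ≈ 7.17

Break-even investment rate: n + δ = 0.016 + 0.042 = 0.058.
Maximizing c = f(k) − (n+δ)·k gives f'(k) = n+δ, i.e. 0.31·2.99·k^(0.31−1) = 0.058, so k_gold = (0.31·2.99/0.058)^(1/0.69) ≈ 55.5079.
y_gold = 2.99·55.5079^0.31 ≈ 10.3854.
c_gold = y_gold − (n+δ)·k_gold = 10.3854 − 0.058·55.5079 ≈ 7.1659.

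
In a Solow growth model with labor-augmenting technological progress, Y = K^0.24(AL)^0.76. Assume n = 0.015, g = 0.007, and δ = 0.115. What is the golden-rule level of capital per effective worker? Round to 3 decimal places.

Capital per effective worker breaks even when investment replaces (n + g + δ)·k; here n + g + δ = 0.137.
Maximizing c = f(k) − (n+g+δ)·k gives f'(k) = n+g+δ, i.e. 0.24·k^(0.24−1) = 0.137, so k_gold = (0.24/0.137)^(1/0.76) ≈ 2.0911.

k_gold ≈ 2.091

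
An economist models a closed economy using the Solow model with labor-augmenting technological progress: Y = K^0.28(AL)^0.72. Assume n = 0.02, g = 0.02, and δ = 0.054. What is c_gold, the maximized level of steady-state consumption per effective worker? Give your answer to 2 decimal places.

Capital per effective worker breaks even when investment replaces (n + g + δ)·k; here n + g + δ = 0.094.
Golden rule sets MPK = n+g+δ: 0.28·k^(0.28−1) = 0.094, so k_gold = (0.28/0.094)^(1/0.72) ≈ 4.5538.
y_gold = 4.5538^0.28 ≈ 1.5288.
c_gold = y_gold − (n+g+δ)·k_gold = 1.5288 − 0.094·4.5538 ≈ 1.1007.

c_gold ≈ 1.10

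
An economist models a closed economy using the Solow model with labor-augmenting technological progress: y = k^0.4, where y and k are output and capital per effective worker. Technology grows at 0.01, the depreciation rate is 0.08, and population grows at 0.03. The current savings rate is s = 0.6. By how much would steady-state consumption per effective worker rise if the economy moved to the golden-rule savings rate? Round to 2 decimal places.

n + g + δ = 0.03 + 0.01 + 0.08 = 0.12.
Current steady state (s = 0.6): k* = (0.6/0.12)^(1/0.6) ≈ 14.6201, y* = 14.6201^0.4 ≈ 2.9240, c* = (1−0.6)·2.9240 ≈ 1.1696.
Maximizing c = f(k) − (n+g+δ)·k gives f'(k) = n+g+δ, i.e. 0.4·k^(0.4−1) = 0.12, so k_gold = (0.4/0.12)^(1/0.6) ≈ 7.4381.
y_gold = 7.4381^0.4 ≈ 2.2314, c_gold = y_gold − 0.12·k_gold ≈ 1.3389.
Gain: Δc = 1.3389 − 1.1696 ≈ 0.1693.

Δc ≈ 0.17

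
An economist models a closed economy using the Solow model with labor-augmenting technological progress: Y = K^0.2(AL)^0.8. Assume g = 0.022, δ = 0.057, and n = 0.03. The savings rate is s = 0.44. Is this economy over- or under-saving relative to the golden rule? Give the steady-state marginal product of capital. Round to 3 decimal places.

over-saving; MPK ≈ 0.050

n + g + δ = 0.03 + 0.022 + 0.057 = 0.109.
Steady-state k*: s·k^0.2 = 0.109·k gives k* = (0.44/0.109)^(1/0.8) ≈ 5.7218.
MPK = 0.2·5.7218^(-0.8) ≈ 0.0495.
MPK < n+g+δ = 0.109, so the economy is dynamically inefficient (over-saving).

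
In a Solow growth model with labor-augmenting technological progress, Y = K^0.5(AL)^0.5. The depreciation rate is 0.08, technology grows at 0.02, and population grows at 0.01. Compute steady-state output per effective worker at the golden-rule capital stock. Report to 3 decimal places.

y_gold ≈ 4.545

n + g + δ = 0.01 + 0.02 + 0.08 = 0.11.
At the golden rule the marginal product of capital equals n+g+δ: 0.5·k^(0.5−1) = 0.11. Solving, k_gold = (0.5/0.11)^(1/0.5) ≈ 20.6612.
Output: y_gold = k_gold^0.5 = 20.6612^0.5 ≈ 4.5455.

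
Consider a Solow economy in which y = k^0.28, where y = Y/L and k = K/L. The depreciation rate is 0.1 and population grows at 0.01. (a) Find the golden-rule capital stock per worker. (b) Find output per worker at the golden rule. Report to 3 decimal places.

The effective depreciation rate is n + δ = 0.01 + 0.1 = 0.11.
Setting f'(k) = n+δ gives 0.28·k^(0.28−1) = 0.11, hence k_gold = (0.28/0.11)^(1/0.72) ≈ 3.6607.
y_gold = 3.6607^0.28 ≈ 1.4381.

(a) k_gold ≈ 3.661; (b) y_gold ≈ 1.438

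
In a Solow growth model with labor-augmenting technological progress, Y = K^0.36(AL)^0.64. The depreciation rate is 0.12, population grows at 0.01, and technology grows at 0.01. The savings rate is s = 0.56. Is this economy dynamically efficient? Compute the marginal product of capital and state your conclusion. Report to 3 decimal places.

dynamically inefficient; MPK ≈ 0.090

Capital per effective worker breaks even when investment replaces (n + g + δ)·k; here n + g + δ = 0.14.
Steady-state k*: s·k^0.36 = 0.14·k gives k* = (0.56/0.14)^(1/0.64) ≈ 8.7241.
MPK = 0.36·8.7241^(-0.64) ≈ 0.0900.
MPK < n+g+δ = 0.14, so the economy is dynamically inefficient (over-saving).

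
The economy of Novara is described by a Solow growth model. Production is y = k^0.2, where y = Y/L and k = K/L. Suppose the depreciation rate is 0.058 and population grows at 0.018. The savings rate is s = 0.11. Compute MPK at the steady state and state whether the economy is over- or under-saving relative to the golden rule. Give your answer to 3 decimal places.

under-saving; MPK ≈ 0.138

n + δ = 0.018 + 0.058 = 0.076.
Steady-state k*: s·k^0.2 = 0.076·k gives k* = (0.11/0.076)^(1/0.8) ≈ 1.5875.
MPK = 0.2·1.5875^(-0.8) ≈ 0.1382.
MPK > n+δ = 0.076, so the economy is dynamically efficient (under-saving).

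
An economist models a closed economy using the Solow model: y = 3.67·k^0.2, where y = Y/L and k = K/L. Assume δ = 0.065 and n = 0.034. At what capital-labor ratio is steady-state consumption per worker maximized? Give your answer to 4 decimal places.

The effective depreciation rate is n + δ = 0.034 + 0.065 = 0.099.
Golden rule sets MPK = n+δ: 0.2·3.67·k^(0.2−1) = 0.099, so k_gold = (0.2·3.67/0.099)^(1/0.8) ≈ 12.2342.

k_gold ≈ 12.2342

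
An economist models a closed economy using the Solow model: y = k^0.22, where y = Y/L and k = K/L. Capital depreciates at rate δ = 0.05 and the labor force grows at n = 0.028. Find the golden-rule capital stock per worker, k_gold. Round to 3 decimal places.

k_gold ≈ 3.779

Capital per worker breaks even when investment replaces (n + δ)·k; here n + δ = 0.078.
Setting f'(k) = n+δ gives 0.22·k^(0.22−1) = 0.078, hence k_gold = (0.22/0.078)^(1/0.78) ≈ 3.7787.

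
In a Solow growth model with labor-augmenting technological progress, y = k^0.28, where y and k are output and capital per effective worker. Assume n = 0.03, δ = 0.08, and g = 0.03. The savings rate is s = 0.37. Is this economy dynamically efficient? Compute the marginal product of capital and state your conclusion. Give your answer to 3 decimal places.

Break-even investment rate: n + g + δ = 0.03 + 0.03 + 0.08 = 0.14.
Steady-state k*: s·k^0.28 = 0.14·k gives k* = (0.37/0.14)^(1/0.72) ≈ 3.8567.
MPK = 0.28·3.8567^(-0.72) ≈ 0.1059.
MPK < n+g+δ = 0.14, so the economy is dynamically inefficient (over-saving).

dynamically inefficient; MPK ≈ 0.106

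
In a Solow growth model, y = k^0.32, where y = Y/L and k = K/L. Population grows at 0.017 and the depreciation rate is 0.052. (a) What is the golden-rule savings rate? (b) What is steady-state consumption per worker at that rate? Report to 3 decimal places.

(a) s_gold = 0.320; (b) c_gold ≈ 1.400

Break-even investment rate: n + δ = 0.017 + 0.052 = 0.069.
For Cobb-Douglas, s_gold equals capital's share: s_gold = 0.32.
At the golden rule the marginal product of capital equals n+δ: 0.32·k^(0.32−1) = 0.069. Solving, k_gold = (0.32/0.069)^(1/0.68) ≈ 9.5467.
y_gold = 9.5467^0.32 ≈ 2.0585; c_gold = (1−0.32)·y_gold ≈ 1.3998.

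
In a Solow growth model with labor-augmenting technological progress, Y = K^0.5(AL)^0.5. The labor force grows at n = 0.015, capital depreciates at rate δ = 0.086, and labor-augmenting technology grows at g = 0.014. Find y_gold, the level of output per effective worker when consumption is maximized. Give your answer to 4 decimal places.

The effective depreciation rate is n + g + δ = 0.015 + 0.014 + 0.086 = 0.115.
At the golden rule the marginal product of capital equals n+g+δ: 0.5·k^(0.5−1) = 0.115. Solving, k_gold = (0.5/0.115)^(1/0.5) ≈ 18.9036.
Output: y_gold = k_gold^0.5 = 18.9036^0.5 ≈ 4.3478.

y_gold ≈ 4.3478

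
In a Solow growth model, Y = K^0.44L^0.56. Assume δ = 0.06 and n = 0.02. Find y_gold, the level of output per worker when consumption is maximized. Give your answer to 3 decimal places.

n + δ = 0.02 + 0.06 = 0.08.
At the golden rule the marginal product of capital equals n+δ: 0.44·k^(0.44−1) = 0.08. Solving, k_gold = (0.44/0.08)^(1/0.56) ≈ 20.9931.
Output: y_gold = k_gold^0.44 = 20.9931^0.44 ≈ 3.8169.

y_gold ≈ 3.817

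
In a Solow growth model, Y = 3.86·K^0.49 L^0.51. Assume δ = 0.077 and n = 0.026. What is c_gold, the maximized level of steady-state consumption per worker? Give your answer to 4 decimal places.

The effective depreciation rate is n + δ = 0.026 + 0.077 = 0.103.
At the golden rule the marginal product of capital equals n+δ: 0.49·3.86·k^(0.49−1) = 0.103. Solving, k_gold = (0.49·3.86/0.103)^(1/0.51) ≈ 300.8332.
y_gold = 3.86·300.8332^0.49 ≈ 63.2364.
c_gold = y_gold − (n+δ)·k_gold = 63.2364 − 0.103·300.8332 ≈ 32.2505.

c_gold ≈ 32.2505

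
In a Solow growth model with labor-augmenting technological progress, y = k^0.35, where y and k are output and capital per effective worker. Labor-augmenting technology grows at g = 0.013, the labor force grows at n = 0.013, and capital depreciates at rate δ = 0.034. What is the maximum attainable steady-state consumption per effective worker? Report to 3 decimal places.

Capital per effective worker breaks even when investment replaces (n + g + δ)·k; here n + g + δ = 0.06.
At the golden rule the marginal product of capital equals n+g+δ: 0.35·k^(0.35−1) = 0.06. Solving, k_gold = (0.35/0.06)^(1/0.65) ≈ 15.0776.
y_gold = 15.0776^0.35 ≈ 2.5847.
c_gold = y_gold − (n+g+δ)·k_gold = 2.5847 − 0.06·15.0776 ≈ 1.6801.

c_gold ≈ 1.680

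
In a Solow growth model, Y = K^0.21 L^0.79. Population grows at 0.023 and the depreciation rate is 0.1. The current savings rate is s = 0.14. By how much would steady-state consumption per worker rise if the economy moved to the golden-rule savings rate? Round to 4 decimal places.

The effective depreciation rate is n + δ = 0.023 + 0.1 = 0.123.
Current steady state (s = 0.14): k* = (0.14/0.123)^(1/0.79) ≈ 1.1781, y* = 1.1781^0.21 ≈ 1.0350, c* = (1−0.14)·1.0350 ≈ 0.8901.
Maximizing c = f(k) − (n+δ)·k gives f'(k) = n+δ, i.e. 0.21·k^(0.21−1) = 0.123, so k_gold = (0.21/0.123)^(1/0.79) ≈ 1.9682.
y_gold = 1.9682^0.21 ≈ 1.1528, c_gold = y_gold − 0.123·k_gold ≈ 0.9107.
Gain: Δc = 0.9107 − 0.8901 ≈ 0.0206.

Δc ≈ 0.0206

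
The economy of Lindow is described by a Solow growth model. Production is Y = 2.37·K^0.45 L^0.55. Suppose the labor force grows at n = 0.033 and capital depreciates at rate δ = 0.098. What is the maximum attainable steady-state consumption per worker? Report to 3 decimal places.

c_gold ≈ 7.248

n + δ = 0.033 + 0.098 = 0.131.
Setting f'(k) = n+δ gives 0.45·2.37·k^(0.45−1) = 0.131, hence k_gold = (0.45·2.37/0.131)^(1/0.55) ≈ 45.2688.
y_gold = 2.37·45.2688^0.45 ≈ 13.1783.
c_gold = y_gold − (n+δ)·k_gold = 13.1783 − 0.131·45.2688 ≈ 7.2480.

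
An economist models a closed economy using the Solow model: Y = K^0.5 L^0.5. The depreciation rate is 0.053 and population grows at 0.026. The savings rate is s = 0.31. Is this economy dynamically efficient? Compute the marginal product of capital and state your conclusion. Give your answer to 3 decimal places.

Break-even investment rate: n + δ = 0.026 + 0.053 = 0.079.
Steady-state k*: s·k^0.5 = 0.079·k gives k* = (0.31/0.079)^(1/0.5) ≈ 15.3982.
MPK = 0.5·15.3982^(-0.5) ≈ 0.1274.
MPK > n+δ = 0.079, so the economy is dynamically efficient (under-saving).

dynamically efficient; MPK ≈ 0.127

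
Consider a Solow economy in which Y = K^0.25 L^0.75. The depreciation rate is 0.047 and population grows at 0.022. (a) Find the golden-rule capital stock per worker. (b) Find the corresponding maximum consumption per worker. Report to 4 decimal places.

(a) k_gold ≈ 5.5649; (b) c_gold ≈ 1.1519

Capital per worker breaks even when investment replaces (n + δ)·k; here n + δ = 0.069.
Maximizing c = f(k) − (n+δ)·k gives f'(k) = n+δ, i.e. 0.25·k^(0.25−1) = 0.069, so k_gold = (0.25/0.069)^(1/0.75) ≈ 5.5649.
y_gold = 5.5649^0.25 ≈ 1.5359; c_gold = y_gold − 0.069·k_gold ≈ 1.1519.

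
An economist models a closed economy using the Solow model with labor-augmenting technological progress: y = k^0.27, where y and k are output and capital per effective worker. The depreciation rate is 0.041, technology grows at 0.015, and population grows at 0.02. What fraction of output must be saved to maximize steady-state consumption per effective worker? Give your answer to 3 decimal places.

n + g + δ = 0.02 + 0.015 + 0.041 = 0.076.
At the golden rule MPK = n+g+δ, and in any Cobb-Douglas steady state s = (n+g+δ)·k/y = MPK·k/y = capital's share 0.27.

s_gold = 0.270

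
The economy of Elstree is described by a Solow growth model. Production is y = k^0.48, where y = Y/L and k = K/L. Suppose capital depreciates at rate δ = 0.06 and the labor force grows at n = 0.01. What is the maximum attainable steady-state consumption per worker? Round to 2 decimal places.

c_gold ≈ 3.07

n + δ = 0.01 + 0.06 = 0.07.
Golden rule sets MPK = n+δ: 0.48·k^(0.48−1) = 0.07, so k_gold = (0.48/0.07)^(1/0.52) ≈ 40.5478.
y_gold = 40.5478^0.48 ≈ 5.9132.
c_gold = y_gold − (n+δ)·k_gold = 5.9132 − 0.07·40.5478 ≈ 3.0749.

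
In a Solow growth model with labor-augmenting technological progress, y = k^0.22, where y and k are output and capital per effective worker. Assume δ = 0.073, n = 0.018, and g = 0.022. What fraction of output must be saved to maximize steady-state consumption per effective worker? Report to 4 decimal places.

The effective depreciation rate is n + g + δ = 0.018 + 0.022 + 0.073 = 0.113.
At the golden rule MPK = n+g+δ, and in any Cobb-Douglas steady state s = (n+g+δ)·k/y = MPK·k/y = capital's share 0.22.

s_gold = 0.2200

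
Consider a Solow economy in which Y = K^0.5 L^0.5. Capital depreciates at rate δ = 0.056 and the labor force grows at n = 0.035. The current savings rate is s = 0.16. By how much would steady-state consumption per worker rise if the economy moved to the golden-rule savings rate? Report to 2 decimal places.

Break-even investment rate: n + δ = 0.035 + 0.056 = 0.091.
Current steady state (s = 0.16): k* = (0.16/0.091)^(1/0.5) ≈ 3.0914, y* = 3.0914^0.5 ≈ 1.7582, c* = (1−0.16)·1.7582 ≈ 1.4769.
Golden rule sets MPK = n+δ: 0.5·k^(0.5−1) = 0.091, so k_gold = (0.5/0.091)^(1/0.5) ≈ 30.1896.
y_gold = 30.1896^0.5 ≈ 5.4945, c_gold = y_gold − 0.091·k_gold ≈ 2.7473.
Gain: Δc = 2.7473 − 1.4769 ≈ 1.2703.

Δc ≈ 1.27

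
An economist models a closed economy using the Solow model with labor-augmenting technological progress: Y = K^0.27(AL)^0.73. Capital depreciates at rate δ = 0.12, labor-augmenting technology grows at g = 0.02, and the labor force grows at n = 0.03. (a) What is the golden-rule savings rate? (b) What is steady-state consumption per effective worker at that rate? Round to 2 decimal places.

Break-even investment rate: n + g + δ = 0.03 + 0.02 + 0.12 = 0.17.
For Cobb-Douglas, s_gold equals capital's share: s_gold = 0.27.
Setting f'(k) = n+g+δ gives 0.27·k^(0.27−1) = 0.17, hence k_gold = (0.27/0.17)^(1/0.73) ≈ 1.8846.
y_gold = 1.8846^0.27 ≈ 1.1866; c_gold = (1−0.27)·y_gold ≈ 0.8662.

(a) s_gold = 0.27; (b) c_gold ≈ 0.87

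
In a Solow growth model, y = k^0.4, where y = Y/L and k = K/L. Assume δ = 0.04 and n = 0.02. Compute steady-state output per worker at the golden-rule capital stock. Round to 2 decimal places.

n + δ = 0.02 + 0.04 = 0.06.
Setting f'(k) = n+δ gives 0.4·k^(0.4−1) = 0.06, hence k_gold = (0.4/0.06)^(1/0.6) ≈ 23.6146.
Output: y_gold = k_gold^0.4 = 23.6146^0.4 ≈ 3.5422.

y_gold ≈ 3.54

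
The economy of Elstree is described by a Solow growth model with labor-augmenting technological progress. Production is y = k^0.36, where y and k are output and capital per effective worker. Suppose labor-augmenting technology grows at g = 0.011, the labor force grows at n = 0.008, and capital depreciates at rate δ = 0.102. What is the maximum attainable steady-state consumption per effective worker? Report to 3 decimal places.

c_gold ≈ 1.182

Break-even investment rate: n + g + δ = 0.008 + 0.011 + 0.102 = 0.121.
At the golden rule the marginal product of capital equals n+g+δ: 0.36·k^(0.36−1) = 0.121. Solving, k_gold = (0.36/0.121)^(1/0.64) ≈ 5.4938.
y_gold = 5.4938^0.36 ≈ 1.8465.
c_gold = y_gold − (n+g+δ)·k_gold = 1.8465 − 0.121·5.4938 ≈ 1.1818.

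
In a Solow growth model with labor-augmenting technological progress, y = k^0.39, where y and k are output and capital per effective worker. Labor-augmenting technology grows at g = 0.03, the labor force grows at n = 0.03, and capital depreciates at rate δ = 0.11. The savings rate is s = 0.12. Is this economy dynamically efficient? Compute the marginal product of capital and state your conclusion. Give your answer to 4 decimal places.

dynamically efficient; MPK ≈ 0.5525

n + g + δ = 0.03 + 0.03 + 0.11 = 0.17.
Steady-state k*: s·k^0.39 = 0.17·k gives k* = (0.12/0.17)^(1/0.61) ≈ 0.5650.
MPK = 0.39·0.5650^(-0.61) ≈ 0.5525.
MPK > n+g+δ = 0.17, so the economy is dynamically efficient (under-saving).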